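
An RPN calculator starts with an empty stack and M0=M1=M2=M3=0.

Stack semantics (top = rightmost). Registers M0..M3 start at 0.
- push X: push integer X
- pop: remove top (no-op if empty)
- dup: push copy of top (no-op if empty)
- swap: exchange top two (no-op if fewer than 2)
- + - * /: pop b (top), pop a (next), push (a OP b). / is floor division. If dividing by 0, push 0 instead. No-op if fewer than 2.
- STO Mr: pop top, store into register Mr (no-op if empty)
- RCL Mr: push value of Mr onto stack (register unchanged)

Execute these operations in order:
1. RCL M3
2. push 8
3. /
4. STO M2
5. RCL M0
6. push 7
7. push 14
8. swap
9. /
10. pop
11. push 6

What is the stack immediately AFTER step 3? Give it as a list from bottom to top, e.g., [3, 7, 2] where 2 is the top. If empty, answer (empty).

After op 1 (RCL M3): stack=[0] mem=[0,0,0,0]
After op 2 (push 8): stack=[0,8] mem=[0,0,0,0]
After op 3 (/): stack=[0] mem=[0,0,0,0]

[0]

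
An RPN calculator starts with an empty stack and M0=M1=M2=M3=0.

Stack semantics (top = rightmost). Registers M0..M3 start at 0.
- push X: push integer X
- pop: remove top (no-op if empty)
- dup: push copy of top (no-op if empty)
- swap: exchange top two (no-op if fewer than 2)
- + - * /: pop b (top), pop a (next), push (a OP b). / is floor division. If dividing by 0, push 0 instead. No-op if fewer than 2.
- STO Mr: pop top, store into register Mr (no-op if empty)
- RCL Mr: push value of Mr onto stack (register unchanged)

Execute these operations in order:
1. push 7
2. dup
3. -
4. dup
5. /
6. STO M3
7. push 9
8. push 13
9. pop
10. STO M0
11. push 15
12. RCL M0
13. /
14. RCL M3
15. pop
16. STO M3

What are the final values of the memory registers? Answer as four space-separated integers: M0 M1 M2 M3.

After op 1 (push 7): stack=[7] mem=[0,0,0,0]
After op 2 (dup): stack=[7,7] mem=[0,0,0,0]
After op 3 (-): stack=[0] mem=[0,0,0,0]
After op 4 (dup): stack=[0,0] mem=[0,0,0,0]
After op 5 (/): stack=[0] mem=[0,0,0,0]
After op 6 (STO M3): stack=[empty] mem=[0,0,0,0]
After op 7 (push 9): stack=[9] mem=[0,0,0,0]
After op 8 (push 13): stack=[9,13] mem=[0,0,0,0]
After op 9 (pop): stack=[9] mem=[0,0,0,0]
After op 10 (STO M0): stack=[empty] mem=[9,0,0,0]
After op 11 (push 15): stack=[15] mem=[9,0,0,0]
After op 12 (RCL M0): stack=[15,9] mem=[9,0,0,0]
After op 13 (/): stack=[1] mem=[9,0,0,0]
After op 14 (RCL M3): stack=[1,0] mem=[9,0,0,0]
After op 15 (pop): stack=[1] mem=[9,0,0,0]
After op 16 (STO M3): stack=[empty] mem=[9,0,0,1]

Answer: 9 0 0 1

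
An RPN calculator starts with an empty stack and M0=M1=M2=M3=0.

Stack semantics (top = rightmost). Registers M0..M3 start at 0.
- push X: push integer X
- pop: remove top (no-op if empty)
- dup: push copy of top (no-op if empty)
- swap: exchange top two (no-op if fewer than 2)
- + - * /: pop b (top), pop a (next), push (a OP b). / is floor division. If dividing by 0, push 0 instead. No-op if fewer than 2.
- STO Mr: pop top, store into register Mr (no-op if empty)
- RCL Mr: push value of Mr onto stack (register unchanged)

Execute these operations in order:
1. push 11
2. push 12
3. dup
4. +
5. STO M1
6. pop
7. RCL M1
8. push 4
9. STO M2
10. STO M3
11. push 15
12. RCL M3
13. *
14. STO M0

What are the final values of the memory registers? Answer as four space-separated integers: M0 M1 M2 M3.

Answer: 360 24 4 24

Derivation:
After op 1 (push 11): stack=[11] mem=[0,0,0,0]
After op 2 (push 12): stack=[11,12] mem=[0,0,0,0]
After op 3 (dup): stack=[11,12,12] mem=[0,0,0,0]
After op 4 (+): stack=[11,24] mem=[0,0,0,0]
After op 5 (STO M1): stack=[11] mem=[0,24,0,0]
After op 6 (pop): stack=[empty] mem=[0,24,0,0]
After op 7 (RCL M1): stack=[24] mem=[0,24,0,0]
After op 8 (push 4): stack=[24,4] mem=[0,24,0,0]
After op 9 (STO M2): stack=[24] mem=[0,24,4,0]
After op 10 (STO M3): stack=[empty] mem=[0,24,4,24]
After op 11 (push 15): stack=[15] mem=[0,24,4,24]
After op 12 (RCL M3): stack=[15,24] mem=[0,24,4,24]
After op 13 (*): stack=[360] mem=[0,24,4,24]
After op 14 (STO M0): stack=[empty] mem=[360,24,4,24]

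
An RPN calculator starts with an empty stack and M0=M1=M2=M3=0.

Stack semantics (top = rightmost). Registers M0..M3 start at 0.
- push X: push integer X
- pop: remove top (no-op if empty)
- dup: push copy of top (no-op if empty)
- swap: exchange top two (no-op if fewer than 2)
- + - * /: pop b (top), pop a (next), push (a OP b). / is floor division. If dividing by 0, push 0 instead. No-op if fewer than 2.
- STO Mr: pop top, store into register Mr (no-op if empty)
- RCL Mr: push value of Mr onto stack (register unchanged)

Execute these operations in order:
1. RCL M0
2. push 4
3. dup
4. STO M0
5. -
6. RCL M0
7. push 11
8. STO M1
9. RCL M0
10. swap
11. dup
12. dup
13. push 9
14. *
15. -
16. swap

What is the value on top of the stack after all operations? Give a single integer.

Answer: 4

Derivation:
After op 1 (RCL M0): stack=[0] mem=[0,0,0,0]
After op 2 (push 4): stack=[0,4] mem=[0,0,0,0]
After op 3 (dup): stack=[0,4,4] mem=[0,0,0,0]
After op 4 (STO M0): stack=[0,4] mem=[4,0,0,0]
After op 5 (-): stack=[-4] mem=[4,0,0,0]
After op 6 (RCL M0): stack=[-4,4] mem=[4,0,0,0]
After op 7 (push 11): stack=[-4,4,11] mem=[4,0,0,0]
After op 8 (STO M1): stack=[-4,4] mem=[4,11,0,0]
After op 9 (RCL M0): stack=[-4,4,4] mem=[4,11,0,0]
After op 10 (swap): stack=[-4,4,4] mem=[4,11,0,0]
After op 11 (dup): stack=[-4,4,4,4] mem=[4,11,0,0]
After op 12 (dup): stack=[-4,4,4,4,4] mem=[4,11,0,0]
After op 13 (push 9): stack=[-4,4,4,4,4,9] mem=[4,11,0,0]
After op 14 (*): stack=[-4,4,4,4,36] mem=[4,11,0,0]
After op 15 (-): stack=[-4,4,4,-32] mem=[4,11,0,0]
After op 16 (swap): stack=[-4,4,-32,4] mem=[4,11,0,0]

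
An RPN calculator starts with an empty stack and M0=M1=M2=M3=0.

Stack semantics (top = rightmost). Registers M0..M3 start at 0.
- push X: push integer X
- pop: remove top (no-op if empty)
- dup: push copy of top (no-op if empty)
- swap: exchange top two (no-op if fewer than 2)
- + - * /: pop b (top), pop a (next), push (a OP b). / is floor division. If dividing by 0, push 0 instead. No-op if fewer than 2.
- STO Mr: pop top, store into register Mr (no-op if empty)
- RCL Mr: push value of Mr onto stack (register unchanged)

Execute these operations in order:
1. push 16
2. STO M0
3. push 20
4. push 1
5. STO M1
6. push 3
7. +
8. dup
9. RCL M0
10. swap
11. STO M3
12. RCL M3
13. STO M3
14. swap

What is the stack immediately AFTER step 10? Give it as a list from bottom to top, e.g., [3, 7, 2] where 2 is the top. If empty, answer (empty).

After op 1 (push 16): stack=[16] mem=[0,0,0,0]
After op 2 (STO M0): stack=[empty] mem=[16,0,0,0]
After op 3 (push 20): stack=[20] mem=[16,0,0,0]
After op 4 (push 1): stack=[20,1] mem=[16,0,0,0]
After op 5 (STO M1): stack=[20] mem=[16,1,0,0]
After op 6 (push 3): stack=[20,3] mem=[16,1,0,0]
After op 7 (+): stack=[23] mem=[16,1,0,0]
After op 8 (dup): stack=[23,23] mem=[16,1,0,0]
After op 9 (RCL M0): stack=[23,23,16] mem=[16,1,0,0]
After op 10 (swap): stack=[23,16,23] mem=[16,1,0,0]

[23, 16, 23]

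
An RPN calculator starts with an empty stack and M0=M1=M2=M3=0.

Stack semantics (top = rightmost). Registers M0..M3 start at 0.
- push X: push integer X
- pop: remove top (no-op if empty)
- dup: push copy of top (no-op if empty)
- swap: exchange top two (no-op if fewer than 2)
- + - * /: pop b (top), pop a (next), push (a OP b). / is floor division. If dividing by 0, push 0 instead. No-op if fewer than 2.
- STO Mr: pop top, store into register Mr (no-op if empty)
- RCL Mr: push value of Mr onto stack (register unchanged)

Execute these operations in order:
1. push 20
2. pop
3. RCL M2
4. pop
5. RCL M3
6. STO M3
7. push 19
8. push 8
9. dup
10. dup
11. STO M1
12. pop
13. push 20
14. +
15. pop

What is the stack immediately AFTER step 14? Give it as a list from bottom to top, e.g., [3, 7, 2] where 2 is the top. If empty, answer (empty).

After op 1 (push 20): stack=[20] mem=[0,0,0,0]
After op 2 (pop): stack=[empty] mem=[0,0,0,0]
After op 3 (RCL M2): stack=[0] mem=[0,0,0,0]
After op 4 (pop): stack=[empty] mem=[0,0,0,0]
After op 5 (RCL M3): stack=[0] mem=[0,0,0,0]
After op 6 (STO M3): stack=[empty] mem=[0,0,0,0]
After op 7 (push 19): stack=[19] mem=[0,0,0,0]
After op 8 (push 8): stack=[19,8] mem=[0,0,0,0]
After op 9 (dup): stack=[19,8,8] mem=[0,0,0,0]
After op 10 (dup): stack=[19,8,8,8] mem=[0,0,0,0]
After op 11 (STO M1): stack=[19,8,8] mem=[0,8,0,0]
After op 12 (pop): stack=[19,8] mem=[0,8,0,0]
After op 13 (push 20): stack=[19,8,20] mem=[0,8,0,0]
After op 14 (+): stack=[19,28] mem=[0,8,0,0]

[19, 28]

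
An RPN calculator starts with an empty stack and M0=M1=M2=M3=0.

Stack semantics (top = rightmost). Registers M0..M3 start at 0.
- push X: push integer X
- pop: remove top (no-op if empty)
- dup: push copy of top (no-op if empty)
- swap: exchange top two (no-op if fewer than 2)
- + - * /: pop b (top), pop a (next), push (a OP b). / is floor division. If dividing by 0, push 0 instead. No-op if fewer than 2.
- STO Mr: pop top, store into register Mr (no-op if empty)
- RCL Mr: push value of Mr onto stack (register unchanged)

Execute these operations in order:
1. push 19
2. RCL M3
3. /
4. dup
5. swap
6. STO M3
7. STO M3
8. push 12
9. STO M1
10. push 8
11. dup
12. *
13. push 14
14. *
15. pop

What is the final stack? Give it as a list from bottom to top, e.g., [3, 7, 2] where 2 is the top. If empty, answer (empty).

Answer: (empty)

Derivation:
After op 1 (push 19): stack=[19] mem=[0,0,0,0]
After op 2 (RCL M3): stack=[19,0] mem=[0,0,0,0]
After op 3 (/): stack=[0] mem=[0,0,0,0]
After op 4 (dup): stack=[0,0] mem=[0,0,0,0]
After op 5 (swap): stack=[0,0] mem=[0,0,0,0]
After op 6 (STO M3): stack=[0] mem=[0,0,0,0]
After op 7 (STO M3): stack=[empty] mem=[0,0,0,0]
After op 8 (push 12): stack=[12] mem=[0,0,0,0]
After op 9 (STO M1): stack=[empty] mem=[0,12,0,0]
After op 10 (push 8): stack=[8] mem=[0,12,0,0]
After op 11 (dup): stack=[8,8] mem=[0,12,0,0]
After op 12 (*): stack=[64] mem=[0,12,0,0]
After op 13 (push 14): stack=[64,14] mem=[0,12,0,0]
After op 14 (*): stack=[896] mem=[0,12,0,0]
After op 15 (pop): stack=[empty] mem=[0,12,0,0]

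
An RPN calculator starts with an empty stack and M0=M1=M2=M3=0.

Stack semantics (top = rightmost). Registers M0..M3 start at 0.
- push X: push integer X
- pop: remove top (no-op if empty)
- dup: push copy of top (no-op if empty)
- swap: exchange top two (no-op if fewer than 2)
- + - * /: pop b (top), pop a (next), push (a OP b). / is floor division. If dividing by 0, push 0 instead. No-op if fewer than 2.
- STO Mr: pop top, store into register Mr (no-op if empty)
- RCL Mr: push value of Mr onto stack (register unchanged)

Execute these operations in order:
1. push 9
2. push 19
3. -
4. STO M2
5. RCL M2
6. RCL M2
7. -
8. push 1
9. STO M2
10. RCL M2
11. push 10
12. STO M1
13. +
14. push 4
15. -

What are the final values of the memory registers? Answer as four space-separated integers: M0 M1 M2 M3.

After op 1 (push 9): stack=[9] mem=[0,0,0,0]
After op 2 (push 19): stack=[9,19] mem=[0,0,0,0]
After op 3 (-): stack=[-10] mem=[0,0,0,0]
After op 4 (STO M2): stack=[empty] mem=[0,0,-10,0]
After op 5 (RCL M2): stack=[-10] mem=[0,0,-10,0]
After op 6 (RCL M2): stack=[-10,-10] mem=[0,0,-10,0]
After op 7 (-): stack=[0] mem=[0,0,-10,0]
After op 8 (push 1): stack=[0,1] mem=[0,0,-10,0]
After op 9 (STO M2): stack=[0] mem=[0,0,1,0]
After op 10 (RCL M2): stack=[0,1] mem=[0,0,1,0]
After op 11 (push 10): stack=[0,1,10] mem=[0,0,1,0]
After op 12 (STO M1): stack=[0,1] mem=[0,10,1,0]
After op 13 (+): stack=[1] mem=[0,10,1,0]
After op 14 (push 4): stack=[1,4] mem=[0,10,1,0]
After op 15 (-): stack=[-3] mem=[0,10,1,0]

Answer: 0 10 1 0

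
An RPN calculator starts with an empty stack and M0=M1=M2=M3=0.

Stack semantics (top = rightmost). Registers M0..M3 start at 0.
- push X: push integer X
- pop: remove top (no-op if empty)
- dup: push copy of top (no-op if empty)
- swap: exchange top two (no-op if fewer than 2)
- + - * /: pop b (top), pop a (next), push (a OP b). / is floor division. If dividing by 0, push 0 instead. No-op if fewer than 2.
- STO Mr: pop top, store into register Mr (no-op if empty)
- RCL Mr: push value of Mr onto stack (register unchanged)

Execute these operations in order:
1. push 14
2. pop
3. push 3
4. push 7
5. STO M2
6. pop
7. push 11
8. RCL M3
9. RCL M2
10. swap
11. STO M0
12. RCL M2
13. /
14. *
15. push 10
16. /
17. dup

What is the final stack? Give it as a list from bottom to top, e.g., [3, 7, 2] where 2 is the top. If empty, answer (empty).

After op 1 (push 14): stack=[14] mem=[0,0,0,0]
After op 2 (pop): stack=[empty] mem=[0,0,0,0]
After op 3 (push 3): stack=[3] mem=[0,0,0,0]
After op 4 (push 7): stack=[3,7] mem=[0,0,0,0]
After op 5 (STO M2): stack=[3] mem=[0,0,7,0]
After op 6 (pop): stack=[empty] mem=[0,0,7,0]
After op 7 (push 11): stack=[11] mem=[0,0,7,0]
After op 8 (RCL M3): stack=[11,0] mem=[0,0,7,0]
After op 9 (RCL M2): stack=[11,0,7] mem=[0,0,7,0]
After op 10 (swap): stack=[11,7,0] mem=[0,0,7,0]
After op 11 (STO M0): stack=[11,7] mem=[0,0,7,0]
After op 12 (RCL M2): stack=[11,7,7] mem=[0,0,7,0]
After op 13 (/): stack=[11,1] mem=[0,0,7,0]
After op 14 (*): stack=[11] mem=[0,0,7,0]
After op 15 (push 10): stack=[11,10] mem=[0,0,7,0]
After op 16 (/): stack=[1] mem=[0,0,7,0]
After op 17 (dup): stack=[1,1] mem=[0,0,7,0]

Answer: [1, 1]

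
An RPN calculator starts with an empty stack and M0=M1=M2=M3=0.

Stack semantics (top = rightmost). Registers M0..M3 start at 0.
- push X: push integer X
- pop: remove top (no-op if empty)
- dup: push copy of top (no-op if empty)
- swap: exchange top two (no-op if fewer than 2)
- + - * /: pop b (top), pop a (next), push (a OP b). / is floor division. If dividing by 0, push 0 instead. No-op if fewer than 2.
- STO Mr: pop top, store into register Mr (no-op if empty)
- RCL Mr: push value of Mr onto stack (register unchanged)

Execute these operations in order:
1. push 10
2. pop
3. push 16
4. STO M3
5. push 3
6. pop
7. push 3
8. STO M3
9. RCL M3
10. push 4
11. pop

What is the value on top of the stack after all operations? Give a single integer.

Answer: 3

Derivation:
After op 1 (push 10): stack=[10] mem=[0,0,0,0]
After op 2 (pop): stack=[empty] mem=[0,0,0,0]
After op 3 (push 16): stack=[16] mem=[0,0,0,0]
After op 4 (STO M3): stack=[empty] mem=[0,0,0,16]
After op 5 (push 3): stack=[3] mem=[0,0,0,16]
After op 6 (pop): stack=[empty] mem=[0,0,0,16]
After op 7 (push 3): stack=[3] mem=[0,0,0,16]
After op 8 (STO M3): stack=[empty] mem=[0,0,0,3]
After op 9 (RCL M3): stack=[3] mem=[0,0,0,3]
After op 10 (push 4): stack=[3,4] mem=[0,0,0,3]
After op 11 (pop): stack=[3] mem=[0,0,0,3]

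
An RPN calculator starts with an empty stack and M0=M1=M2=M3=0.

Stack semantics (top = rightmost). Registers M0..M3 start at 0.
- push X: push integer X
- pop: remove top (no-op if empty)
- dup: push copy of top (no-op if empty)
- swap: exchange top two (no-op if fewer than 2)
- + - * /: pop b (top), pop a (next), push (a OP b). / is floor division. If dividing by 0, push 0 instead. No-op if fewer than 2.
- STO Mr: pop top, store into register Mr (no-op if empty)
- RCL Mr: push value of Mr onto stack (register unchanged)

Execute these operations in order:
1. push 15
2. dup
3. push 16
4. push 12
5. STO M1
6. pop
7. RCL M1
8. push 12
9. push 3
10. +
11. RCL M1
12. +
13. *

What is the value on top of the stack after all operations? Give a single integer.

Answer: 324

Derivation:
After op 1 (push 15): stack=[15] mem=[0,0,0,0]
After op 2 (dup): stack=[15,15] mem=[0,0,0,0]
After op 3 (push 16): stack=[15,15,16] mem=[0,0,0,0]
After op 4 (push 12): stack=[15,15,16,12] mem=[0,0,0,0]
After op 5 (STO M1): stack=[15,15,16] mem=[0,12,0,0]
After op 6 (pop): stack=[15,15] mem=[0,12,0,0]
After op 7 (RCL M1): stack=[15,15,12] mem=[0,12,0,0]
After op 8 (push 12): stack=[15,15,12,12] mem=[0,12,0,0]
After op 9 (push 3): stack=[15,15,12,12,3] mem=[0,12,0,0]
After op 10 (+): stack=[15,15,12,15] mem=[0,12,0,0]
After op 11 (RCL M1): stack=[15,15,12,15,12] mem=[0,12,0,0]
After op 12 (+): stack=[15,15,12,27] mem=[0,12,0,0]
After op 13 (*): stack=[15,15,324] mem=[0,12,0,0]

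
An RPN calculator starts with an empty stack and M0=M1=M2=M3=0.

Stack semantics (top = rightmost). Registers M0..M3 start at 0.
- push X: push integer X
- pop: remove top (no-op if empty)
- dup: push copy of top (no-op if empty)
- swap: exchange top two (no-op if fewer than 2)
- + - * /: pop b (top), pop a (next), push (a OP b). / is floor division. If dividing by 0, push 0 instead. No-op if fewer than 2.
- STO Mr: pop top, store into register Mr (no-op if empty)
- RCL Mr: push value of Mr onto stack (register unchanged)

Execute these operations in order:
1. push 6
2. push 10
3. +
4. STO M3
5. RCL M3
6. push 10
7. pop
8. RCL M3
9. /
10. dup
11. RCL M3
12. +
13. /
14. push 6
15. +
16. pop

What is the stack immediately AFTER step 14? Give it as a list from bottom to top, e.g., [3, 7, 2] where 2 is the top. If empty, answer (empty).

After op 1 (push 6): stack=[6] mem=[0,0,0,0]
After op 2 (push 10): stack=[6,10] mem=[0,0,0,0]
After op 3 (+): stack=[16] mem=[0,0,0,0]
After op 4 (STO M3): stack=[empty] mem=[0,0,0,16]
After op 5 (RCL M3): stack=[16] mem=[0,0,0,16]
After op 6 (push 10): stack=[16,10] mem=[0,0,0,16]
After op 7 (pop): stack=[16] mem=[0,0,0,16]
After op 8 (RCL M3): stack=[16,16] mem=[0,0,0,16]
After op 9 (/): stack=[1] mem=[0,0,0,16]
After op 10 (dup): stack=[1,1] mem=[0,0,0,16]
After op 11 (RCL M3): stack=[1,1,16] mem=[0,0,0,16]
After op 12 (+): stack=[1,17] mem=[0,0,0,16]
After op 13 (/): stack=[0] mem=[0,0,0,16]
After op 14 (push 6): stack=[0,6] mem=[0,0,0,16]

[0, 6]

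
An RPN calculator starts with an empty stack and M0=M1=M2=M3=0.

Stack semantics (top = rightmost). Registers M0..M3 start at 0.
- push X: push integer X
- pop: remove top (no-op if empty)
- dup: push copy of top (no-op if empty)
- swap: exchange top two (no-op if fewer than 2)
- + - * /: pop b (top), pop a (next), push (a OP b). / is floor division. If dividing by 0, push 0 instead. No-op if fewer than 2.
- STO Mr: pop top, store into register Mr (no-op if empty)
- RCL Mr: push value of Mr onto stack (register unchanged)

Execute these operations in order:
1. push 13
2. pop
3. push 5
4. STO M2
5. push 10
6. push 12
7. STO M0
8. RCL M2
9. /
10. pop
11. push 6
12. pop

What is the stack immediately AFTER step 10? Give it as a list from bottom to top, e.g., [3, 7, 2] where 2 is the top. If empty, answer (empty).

After op 1 (push 13): stack=[13] mem=[0,0,0,0]
After op 2 (pop): stack=[empty] mem=[0,0,0,0]
After op 3 (push 5): stack=[5] mem=[0,0,0,0]
After op 4 (STO M2): stack=[empty] mem=[0,0,5,0]
After op 5 (push 10): stack=[10] mem=[0,0,5,0]
After op 6 (push 12): stack=[10,12] mem=[0,0,5,0]
After op 7 (STO M0): stack=[10] mem=[12,0,5,0]
After op 8 (RCL M2): stack=[10,5] mem=[12,0,5,0]
After op 9 (/): stack=[2] mem=[12,0,5,0]
After op 10 (pop): stack=[empty] mem=[12,0,5,0]

(empty)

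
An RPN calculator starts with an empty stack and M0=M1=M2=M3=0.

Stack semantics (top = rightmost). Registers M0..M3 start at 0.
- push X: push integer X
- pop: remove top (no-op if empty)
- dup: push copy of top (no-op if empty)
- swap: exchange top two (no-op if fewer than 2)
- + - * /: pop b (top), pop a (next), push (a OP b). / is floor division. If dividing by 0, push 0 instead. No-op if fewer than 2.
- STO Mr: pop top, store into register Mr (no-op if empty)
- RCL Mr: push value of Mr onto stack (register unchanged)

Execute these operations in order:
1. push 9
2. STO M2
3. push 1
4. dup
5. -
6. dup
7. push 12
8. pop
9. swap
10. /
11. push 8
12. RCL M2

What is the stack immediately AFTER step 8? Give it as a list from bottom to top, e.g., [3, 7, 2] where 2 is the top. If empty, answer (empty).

After op 1 (push 9): stack=[9] mem=[0,0,0,0]
After op 2 (STO M2): stack=[empty] mem=[0,0,9,0]
After op 3 (push 1): stack=[1] mem=[0,0,9,0]
After op 4 (dup): stack=[1,1] mem=[0,0,9,0]
After op 5 (-): stack=[0] mem=[0,0,9,0]
After op 6 (dup): stack=[0,0] mem=[0,0,9,0]
After op 7 (push 12): stack=[0,0,12] mem=[0,0,9,0]
After op 8 (pop): stack=[0,0] mem=[0,0,9,0]

[0, 0]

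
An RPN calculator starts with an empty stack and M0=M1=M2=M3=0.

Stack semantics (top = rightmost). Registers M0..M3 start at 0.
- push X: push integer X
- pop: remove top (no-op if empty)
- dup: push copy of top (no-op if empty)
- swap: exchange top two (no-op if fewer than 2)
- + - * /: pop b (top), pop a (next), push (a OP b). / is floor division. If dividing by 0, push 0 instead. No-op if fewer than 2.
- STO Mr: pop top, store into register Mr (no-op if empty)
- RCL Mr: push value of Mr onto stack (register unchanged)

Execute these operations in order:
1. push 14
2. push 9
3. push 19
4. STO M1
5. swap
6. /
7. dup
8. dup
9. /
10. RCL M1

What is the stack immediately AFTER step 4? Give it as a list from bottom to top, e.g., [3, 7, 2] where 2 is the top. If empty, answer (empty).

After op 1 (push 14): stack=[14] mem=[0,0,0,0]
After op 2 (push 9): stack=[14,9] mem=[0,0,0,0]
After op 3 (push 19): stack=[14,9,19] mem=[0,0,0,0]
After op 4 (STO M1): stack=[14,9] mem=[0,19,0,0]

[14, 9]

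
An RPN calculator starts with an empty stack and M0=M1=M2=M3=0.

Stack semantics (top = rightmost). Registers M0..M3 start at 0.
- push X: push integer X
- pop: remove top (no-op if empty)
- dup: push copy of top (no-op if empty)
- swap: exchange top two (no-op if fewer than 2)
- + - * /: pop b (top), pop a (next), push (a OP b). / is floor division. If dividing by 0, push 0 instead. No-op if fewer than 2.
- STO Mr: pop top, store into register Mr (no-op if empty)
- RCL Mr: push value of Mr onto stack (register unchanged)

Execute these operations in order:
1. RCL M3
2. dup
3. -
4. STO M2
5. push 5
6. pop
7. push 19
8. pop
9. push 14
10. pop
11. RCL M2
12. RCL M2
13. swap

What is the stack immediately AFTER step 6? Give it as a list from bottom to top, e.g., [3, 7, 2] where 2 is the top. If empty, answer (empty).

After op 1 (RCL M3): stack=[0] mem=[0,0,0,0]
After op 2 (dup): stack=[0,0] mem=[0,0,0,0]
After op 3 (-): stack=[0] mem=[0,0,0,0]
After op 4 (STO M2): stack=[empty] mem=[0,0,0,0]
After op 5 (push 5): stack=[5] mem=[0,0,0,0]
After op 6 (pop): stack=[empty] mem=[0,0,0,0]

(empty)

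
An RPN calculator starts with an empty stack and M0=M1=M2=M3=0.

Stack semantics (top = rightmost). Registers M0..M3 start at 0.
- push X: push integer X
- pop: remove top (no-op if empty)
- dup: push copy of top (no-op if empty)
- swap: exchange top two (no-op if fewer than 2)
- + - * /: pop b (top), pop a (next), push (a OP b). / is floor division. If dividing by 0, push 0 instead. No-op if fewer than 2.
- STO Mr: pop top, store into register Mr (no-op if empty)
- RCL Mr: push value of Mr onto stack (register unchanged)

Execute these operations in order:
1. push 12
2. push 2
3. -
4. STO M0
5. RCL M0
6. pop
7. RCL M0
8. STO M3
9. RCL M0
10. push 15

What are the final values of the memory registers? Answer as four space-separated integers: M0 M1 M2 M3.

After op 1 (push 12): stack=[12] mem=[0,0,0,0]
After op 2 (push 2): stack=[12,2] mem=[0,0,0,0]
After op 3 (-): stack=[10] mem=[0,0,0,0]
After op 4 (STO M0): stack=[empty] mem=[10,0,0,0]
After op 5 (RCL M0): stack=[10] mem=[10,0,0,0]
After op 6 (pop): stack=[empty] mem=[10,0,0,0]
After op 7 (RCL M0): stack=[10] mem=[10,0,0,0]
After op 8 (STO M3): stack=[empty] mem=[10,0,0,10]
After op 9 (RCL M0): stack=[10] mem=[10,0,0,10]
After op 10 (push 15): stack=[10,15] mem=[10,0,0,10]

Answer: 10 0 0 10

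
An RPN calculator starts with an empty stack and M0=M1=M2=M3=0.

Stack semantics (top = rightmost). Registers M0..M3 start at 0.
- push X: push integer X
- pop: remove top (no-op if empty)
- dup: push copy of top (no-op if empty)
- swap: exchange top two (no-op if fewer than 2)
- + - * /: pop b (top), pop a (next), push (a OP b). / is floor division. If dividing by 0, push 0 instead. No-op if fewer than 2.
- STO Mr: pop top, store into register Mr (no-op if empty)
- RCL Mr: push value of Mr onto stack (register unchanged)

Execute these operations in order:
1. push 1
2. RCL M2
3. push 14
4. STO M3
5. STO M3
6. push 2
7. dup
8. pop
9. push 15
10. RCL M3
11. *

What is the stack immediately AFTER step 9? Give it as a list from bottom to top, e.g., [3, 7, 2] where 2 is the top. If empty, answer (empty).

After op 1 (push 1): stack=[1] mem=[0,0,0,0]
After op 2 (RCL M2): stack=[1,0] mem=[0,0,0,0]
After op 3 (push 14): stack=[1,0,14] mem=[0,0,0,0]
After op 4 (STO M3): stack=[1,0] mem=[0,0,0,14]
After op 5 (STO M3): stack=[1] mem=[0,0,0,0]
After op 6 (push 2): stack=[1,2] mem=[0,0,0,0]
After op 7 (dup): stack=[1,2,2] mem=[0,0,0,0]
After op 8 (pop): stack=[1,2] mem=[0,0,0,0]
After op 9 (push 15): stack=[1,2,15] mem=[0,0,0,0]

[1, 2, 15]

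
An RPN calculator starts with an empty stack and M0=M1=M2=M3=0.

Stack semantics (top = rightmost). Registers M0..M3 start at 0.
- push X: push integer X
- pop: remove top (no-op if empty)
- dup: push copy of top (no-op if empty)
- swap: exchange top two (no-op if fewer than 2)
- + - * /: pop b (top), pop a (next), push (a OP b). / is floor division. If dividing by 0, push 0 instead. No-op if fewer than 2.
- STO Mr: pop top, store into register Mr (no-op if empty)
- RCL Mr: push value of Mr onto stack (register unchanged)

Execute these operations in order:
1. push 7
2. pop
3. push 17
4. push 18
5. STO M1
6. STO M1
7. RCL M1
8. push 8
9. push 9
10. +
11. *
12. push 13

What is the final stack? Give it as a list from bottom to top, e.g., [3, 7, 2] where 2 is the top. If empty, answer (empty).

Answer: [289, 13]

Derivation:
After op 1 (push 7): stack=[7] mem=[0,0,0,0]
After op 2 (pop): stack=[empty] mem=[0,0,0,0]
After op 3 (push 17): stack=[17] mem=[0,0,0,0]
After op 4 (push 18): stack=[17,18] mem=[0,0,0,0]
After op 5 (STO M1): stack=[17] mem=[0,18,0,0]
After op 6 (STO M1): stack=[empty] mem=[0,17,0,0]
After op 7 (RCL M1): stack=[17] mem=[0,17,0,0]
After op 8 (push 8): stack=[17,8] mem=[0,17,0,0]
After op 9 (push 9): stack=[17,8,9] mem=[0,17,0,0]
After op 10 (+): stack=[17,17] mem=[0,17,0,0]
After op 11 (*): stack=[289] mem=[0,17,0,0]
After op 12 (push 13): stack=[289,13] mem=[0,17,0,0]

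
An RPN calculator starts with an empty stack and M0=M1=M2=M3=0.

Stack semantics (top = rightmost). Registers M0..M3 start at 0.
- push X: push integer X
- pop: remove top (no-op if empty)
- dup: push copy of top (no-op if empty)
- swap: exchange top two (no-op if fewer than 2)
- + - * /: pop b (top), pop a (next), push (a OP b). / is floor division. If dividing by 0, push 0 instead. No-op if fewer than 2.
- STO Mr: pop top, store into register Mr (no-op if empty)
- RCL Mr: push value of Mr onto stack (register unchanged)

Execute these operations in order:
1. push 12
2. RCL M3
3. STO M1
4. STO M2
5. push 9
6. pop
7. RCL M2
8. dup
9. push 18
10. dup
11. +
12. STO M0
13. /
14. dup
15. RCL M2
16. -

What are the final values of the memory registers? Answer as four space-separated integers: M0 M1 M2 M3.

Answer: 36 0 12 0

Derivation:
After op 1 (push 12): stack=[12] mem=[0,0,0,0]
After op 2 (RCL M3): stack=[12,0] mem=[0,0,0,0]
After op 3 (STO M1): stack=[12] mem=[0,0,0,0]
After op 4 (STO M2): stack=[empty] mem=[0,0,12,0]
After op 5 (push 9): stack=[9] mem=[0,0,12,0]
After op 6 (pop): stack=[empty] mem=[0,0,12,0]
After op 7 (RCL M2): stack=[12] mem=[0,0,12,0]
After op 8 (dup): stack=[12,12] mem=[0,0,12,0]
After op 9 (push 18): stack=[12,12,18] mem=[0,0,12,0]
After op 10 (dup): stack=[12,12,18,18] mem=[0,0,12,0]
After op 11 (+): stack=[12,12,36] mem=[0,0,12,0]
After op 12 (STO M0): stack=[12,12] mem=[36,0,12,0]
After op 13 (/): stack=[1] mem=[36,0,12,0]
After op 14 (dup): stack=[1,1] mem=[36,0,12,0]
After op 15 (RCL M2): stack=[1,1,12] mem=[36,0,12,0]
After op 16 (-): stack=[1,-11] mem=[36,0,12,0]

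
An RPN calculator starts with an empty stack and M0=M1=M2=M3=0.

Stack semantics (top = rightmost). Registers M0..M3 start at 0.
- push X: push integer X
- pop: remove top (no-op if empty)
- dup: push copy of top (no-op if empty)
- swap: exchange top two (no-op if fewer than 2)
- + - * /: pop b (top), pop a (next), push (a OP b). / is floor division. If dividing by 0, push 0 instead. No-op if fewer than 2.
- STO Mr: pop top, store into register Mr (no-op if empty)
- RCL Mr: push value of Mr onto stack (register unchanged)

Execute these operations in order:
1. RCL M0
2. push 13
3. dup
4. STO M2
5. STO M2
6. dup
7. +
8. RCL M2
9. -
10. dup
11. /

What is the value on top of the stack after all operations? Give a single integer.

After op 1 (RCL M0): stack=[0] mem=[0,0,0,0]
After op 2 (push 13): stack=[0,13] mem=[0,0,0,0]
After op 3 (dup): stack=[0,13,13] mem=[0,0,0,0]
After op 4 (STO M2): stack=[0,13] mem=[0,0,13,0]
After op 5 (STO M2): stack=[0] mem=[0,0,13,0]
After op 6 (dup): stack=[0,0] mem=[0,0,13,0]
After op 7 (+): stack=[0] mem=[0,0,13,0]
After op 8 (RCL M2): stack=[0,13] mem=[0,0,13,0]
After op 9 (-): stack=[-13] mem=[0,0,13,0]
After op 10 (dup): stack=[-13,-13] mem=[0,0,13,0]
After op 11 (/): stack=[1] mem=[0,0,13,0]

Answer: 1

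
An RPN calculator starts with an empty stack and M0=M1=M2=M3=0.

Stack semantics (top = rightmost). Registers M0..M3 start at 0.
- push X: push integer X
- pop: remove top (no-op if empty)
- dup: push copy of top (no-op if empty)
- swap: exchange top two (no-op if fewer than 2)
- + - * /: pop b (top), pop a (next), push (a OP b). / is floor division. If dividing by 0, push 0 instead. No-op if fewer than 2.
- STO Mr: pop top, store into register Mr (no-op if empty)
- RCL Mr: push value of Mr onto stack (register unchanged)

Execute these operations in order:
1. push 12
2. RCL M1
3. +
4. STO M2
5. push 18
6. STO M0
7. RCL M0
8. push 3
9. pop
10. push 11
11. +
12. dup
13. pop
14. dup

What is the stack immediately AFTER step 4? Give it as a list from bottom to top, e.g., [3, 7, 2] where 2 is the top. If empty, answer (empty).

After op 1 (push 12): stack=[12] mem=[0,0,0,0]
After op 2 (RCL M1): stack=[12,0] mem=[0,0,0,0]
After op 3 (+): stack=[12] mem=[0,0,0,0]
After op 4 (STO M2): stack=[empty] mem=[0,0,12,0]

(empty)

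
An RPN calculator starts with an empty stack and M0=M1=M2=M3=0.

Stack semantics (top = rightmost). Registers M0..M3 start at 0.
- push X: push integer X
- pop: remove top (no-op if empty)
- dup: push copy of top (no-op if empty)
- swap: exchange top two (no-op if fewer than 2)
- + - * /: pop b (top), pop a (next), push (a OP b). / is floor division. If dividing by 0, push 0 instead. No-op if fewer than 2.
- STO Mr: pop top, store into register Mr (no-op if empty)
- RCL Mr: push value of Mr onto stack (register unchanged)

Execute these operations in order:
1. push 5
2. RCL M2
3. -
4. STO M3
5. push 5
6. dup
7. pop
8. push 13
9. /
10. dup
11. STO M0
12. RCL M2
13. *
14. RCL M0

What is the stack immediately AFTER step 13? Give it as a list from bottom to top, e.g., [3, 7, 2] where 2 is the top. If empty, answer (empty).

After op 1 (push 5): stack=[5] mem=[0,0,0,0]
After op 2 (RCL M2): stack=[5,0] mem=[0,0,0,0]
After op 3 (-): stack=[5] mem=[0,0,0,0]
After op 4 (STO M3): stack=[empty] mem=[0,0,0,5]
After op 5 (push 5): stack=[5] mem=[0,0,0,5]
After op 6 (dup): stack=[5,5] mem=[0,0,0,5]
After op 7 (pop): stack=[5] mem=[0,0,0,5]
After op 8 (push 13): stack=[5,13] mem=[0,0,0,5]
After op 9 (/): stack=[0] mem=[0,0,0,5]
After op 10 (dup): stack=[0,0] mem=[0,0,0,5]
After op 11 (STO M0): stack=[0] mem=[0,0,0,5]
After op 12 (RCL M2): stack=[0,0] mem=[0,0,0,5]
After op 13 (*): stack=[0] mem=[0,0,0,5]

[0]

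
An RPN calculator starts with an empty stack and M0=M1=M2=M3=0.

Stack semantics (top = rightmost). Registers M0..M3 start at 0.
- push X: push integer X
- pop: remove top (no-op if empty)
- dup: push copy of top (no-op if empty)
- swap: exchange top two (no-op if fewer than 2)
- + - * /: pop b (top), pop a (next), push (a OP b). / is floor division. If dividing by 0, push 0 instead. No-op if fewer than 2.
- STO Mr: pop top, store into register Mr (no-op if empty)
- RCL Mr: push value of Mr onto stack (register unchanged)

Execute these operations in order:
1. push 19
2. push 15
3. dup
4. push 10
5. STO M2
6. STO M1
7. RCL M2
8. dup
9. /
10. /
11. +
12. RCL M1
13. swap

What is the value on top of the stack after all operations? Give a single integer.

After op 1 (push 19): stack=[19] mem=[0,0,0,0]
After op 2 (push 15): stack=[19,15] mem=[0,0,0,0]
After op 3 (dup): stack=[19,15,15] mem=[0,0,0,0]
After op 4 (push 10): stack=[19,15,15,10] mem=[0,0,0,0]
After op 5 (STO M2): stack=[19,15,15] mem=[0,0,10,0]
After op 6 (STO M1): stack=[19,15] mem=[0,15,10,0]
After op 7 (RCL M2): stack=[19,15,10] mem=[0,15,10,0]
After op 8 (dup): stack=[19,15,10,10] mem=[0,15,10,0]
After op 9 (/): stack=[19,15,1] mem=[0,15,10,0]
After op 10 (/): stack=[19,15] mem=[0,15,10,0]
After op 11 (+): stack=[34] mem=[0,15,10,0]
After op 12 (RCL M1): stack=[34,15] mem=[0,15,10,0]
After op 13 (swap): stack=[15,34] mem=[0,15,10,0]

Answer: 34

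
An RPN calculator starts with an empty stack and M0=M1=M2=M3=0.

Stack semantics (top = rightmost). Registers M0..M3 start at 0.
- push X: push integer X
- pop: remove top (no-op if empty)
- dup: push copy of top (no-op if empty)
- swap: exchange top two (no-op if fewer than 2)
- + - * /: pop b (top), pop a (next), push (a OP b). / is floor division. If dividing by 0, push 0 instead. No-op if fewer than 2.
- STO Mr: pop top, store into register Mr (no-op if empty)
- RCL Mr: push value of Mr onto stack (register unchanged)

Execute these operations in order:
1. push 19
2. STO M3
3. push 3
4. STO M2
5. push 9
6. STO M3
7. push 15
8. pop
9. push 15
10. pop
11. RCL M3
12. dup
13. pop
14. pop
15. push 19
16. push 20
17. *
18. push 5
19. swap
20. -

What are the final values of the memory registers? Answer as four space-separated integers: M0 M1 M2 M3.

Answer: 0 0 3 9

Derivation:
After op 1 (push 19): stack=[19] mem=[0,0,0,0]
After op 2 (STO M3): stack=[empty] mem=[0,0,0,19]
After op 3 (push 3): stack=[3] mem=[0,0,0,19]
After op 4 (STO M2): stack=[empty] mem=[0,0,3,19]
After op 5 (push 9): stack=[9] mem=[0,0,3,19]
After op 6 (STO M3): stack=[empty] mem=[0,0,3,9]
After op 7 (push 15): stack=[15] mem=[0,0,3,9]
After op 8 (pop): stack=[empty] mem=[0,0,3,9]
After op 9 (push 15): stack=[15] mem=[0,0,3,9]
After op 10 (pop): stack=[empty] mem=[0,0,3,9]
After op 11 (RCL M3): stack=[9] mem=[0,0,3,9]
After op 12 (dup): stack=[9,9] mem=[0,0,3,9]
After op 13 (pop): stack=[9] mem=[0,0,3,9]
After op 14 (pop): stack=[empty] mem=[0,0,3,9]
After op 15 (push 19): stack=[19] mem=[0,0,3,9]
After op 16 (push 20): stack=[19,20] mem=[0,0,3,9]
After op 17 (*): stack=[380] mem=[0,0,3,9]
After op 18 (push 5): stack=[380,5] mem=[0,0,3,9]
After op 19 (swap): stack=[5,380] mem=[0,0,3,9]
After op 20 (-): stack=[-375] mem=[0,0,3,9]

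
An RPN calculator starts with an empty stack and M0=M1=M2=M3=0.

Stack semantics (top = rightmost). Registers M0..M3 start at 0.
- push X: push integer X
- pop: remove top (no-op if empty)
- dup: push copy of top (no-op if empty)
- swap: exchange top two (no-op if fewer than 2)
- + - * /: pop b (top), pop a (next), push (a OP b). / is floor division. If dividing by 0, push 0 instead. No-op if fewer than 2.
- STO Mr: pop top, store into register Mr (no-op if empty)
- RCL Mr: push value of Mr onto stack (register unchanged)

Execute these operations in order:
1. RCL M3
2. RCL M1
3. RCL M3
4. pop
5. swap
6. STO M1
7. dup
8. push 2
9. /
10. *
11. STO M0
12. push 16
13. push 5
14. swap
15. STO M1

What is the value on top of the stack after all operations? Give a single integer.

After op 1 (RCL M3): stack=[0] mem=[0,0,0,0]
After op 2 (RCL M1): stack=[0,0] mem=[0,0,0,0]
After op 3 (RCL M3): stack=[0,0,0] mem=[0,0,0,0]
After op 4 (pop): stack=[0,0] mem=[0,0,0,0]
After op 5 (swap): stack=[0,0] mem=[0,0,0,0]
After op 6 (STO M1): stack=[0] mem=[0,0,0,0]
After op 7 (dup): stack=[0,0] mem=[0,0,0,0]
After op 8 (push 2): stack=[0,0,2] mem=[0,0,0,0]
After op 9 (/): stack=[0,0] mem=[0,0,0,0]
After op 10 (*): stack=[0] mem=[0,0,0,0]
After op 11 (STO M0): stack=[empty] mem=[0,0,0,0]
After op 12 (push 16): stack=[16] mem=[0,0,0,0]
After op 13 (push 5): stack=[16,5] mem=[0,0,0,0]
After op 14 (swap): stack=[5,16] mem=[0,0,0,0]
After op 15 (STO M1): stack=[5] mem=[0,16,0,0]

Answer: 5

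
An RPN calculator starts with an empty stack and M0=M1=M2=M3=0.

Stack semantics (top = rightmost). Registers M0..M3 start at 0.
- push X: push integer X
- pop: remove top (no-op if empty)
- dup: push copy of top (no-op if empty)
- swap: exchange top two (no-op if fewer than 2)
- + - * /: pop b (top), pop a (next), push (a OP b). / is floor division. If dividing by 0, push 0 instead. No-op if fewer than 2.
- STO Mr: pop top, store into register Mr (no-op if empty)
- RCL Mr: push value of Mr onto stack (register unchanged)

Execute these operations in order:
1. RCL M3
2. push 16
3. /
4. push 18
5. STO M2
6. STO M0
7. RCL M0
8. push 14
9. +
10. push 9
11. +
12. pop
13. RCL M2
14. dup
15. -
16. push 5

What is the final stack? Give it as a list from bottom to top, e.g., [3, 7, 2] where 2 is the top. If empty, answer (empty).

After op 1 (RCL M3): stack=[0] mem=[0,0,0,0]
After op 2 (push 16): stack=[0,16] mem=[0,0,0,0]
After op 3 (/): stack=[0] mem=[0,0,0,0]
After op 4 (push 18): stack=[0,18] mem=[0,0,0,0]
After op 5 (STO M2): stack=[0] mem=[0,0,18,0]
After op 6 (STO M0): stack=[empty] mem=[0,0,18,0]
After op 7 (RCL M0): stack=[0] mem=[0,0,18,0]
After op 8 (push 14): stack=[0,14] mem=[0,0,18,0]
After op 9 (+): stack=[14] mem=[0,0,18,0]
After op 10 (push 9): stack=[14,9] mem=[0,0,18,0]
After op 11 (+): stack=[23] mem=[0,0,18,0]
After op 12 (pop): stack=[empty] mem=[0,0,18,0]
After op 13 (RCL M2): stack=[18] mem=[0,0,18,0]
After op 14 (dup): stack=[18,18] mem=[0,0,18,0]
After op 15 (-): stack=[0] mem=[0,0,18,0]
After op 16 (push 5): stack=[0,5] mem=[0,0,18,0]

Answer: [0, 5]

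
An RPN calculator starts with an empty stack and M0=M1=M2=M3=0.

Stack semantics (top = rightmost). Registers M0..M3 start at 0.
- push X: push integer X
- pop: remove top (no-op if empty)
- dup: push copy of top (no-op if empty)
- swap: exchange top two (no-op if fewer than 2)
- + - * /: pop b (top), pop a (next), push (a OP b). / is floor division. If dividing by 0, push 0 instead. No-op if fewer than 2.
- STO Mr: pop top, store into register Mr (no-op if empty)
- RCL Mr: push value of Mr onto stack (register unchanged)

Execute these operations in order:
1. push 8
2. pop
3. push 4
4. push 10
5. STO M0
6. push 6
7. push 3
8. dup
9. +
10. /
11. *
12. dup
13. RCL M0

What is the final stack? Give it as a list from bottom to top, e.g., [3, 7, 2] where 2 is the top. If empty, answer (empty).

Answer: [4, 4, 10]

Derivation:
After op 1 (push 8): stack=[8] mem=[0,0,0,0]
After op 2 (pop): stack=[empty] mem=[0,0,0,0]
After op 3 (push 4): stack=[4] mem=[0,0,0,0]
After op 4 (push 10): stack=[4,10] mem=[0,0,0,0]
After op 5 (STO M0): stack=[4] mem=[10,0,0,0]
After op 6 (push 6): stack=[4,6] mem=[10,0,0,0]
After op 7 (push 3): stack=[4,6,3] mem=[10,0,0,0]
After op 8 (dup): stack=[4,6,3,3] mem=[10,0,0,0]
After op 9 (+): stack=[4,6,6] mem=[10,0,0,0]
After op 10 (/): stack=[4,1] mem=[10,0,0,0]
After op 11 (*): stack=[4] mem=[10,0,0,0]
After op 12 (dup): stack=[4,4] mem=[10,0,0,0]
After op 13 (RCL M0): stack=[4,4,10] mem=[10,0,0,0]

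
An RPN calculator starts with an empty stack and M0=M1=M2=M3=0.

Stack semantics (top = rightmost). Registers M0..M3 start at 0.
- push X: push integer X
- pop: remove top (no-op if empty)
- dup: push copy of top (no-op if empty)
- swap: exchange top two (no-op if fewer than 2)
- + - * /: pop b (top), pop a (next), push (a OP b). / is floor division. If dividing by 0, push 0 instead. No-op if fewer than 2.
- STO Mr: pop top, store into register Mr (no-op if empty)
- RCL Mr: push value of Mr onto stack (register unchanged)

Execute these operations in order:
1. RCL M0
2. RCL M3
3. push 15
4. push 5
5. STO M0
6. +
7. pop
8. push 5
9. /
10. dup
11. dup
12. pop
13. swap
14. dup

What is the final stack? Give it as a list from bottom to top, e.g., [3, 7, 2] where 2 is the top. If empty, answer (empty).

Answer: [0, 0, 0]

Derivation:
After op 1 (RCL M0): stack=[0] mem=[0,0,0,0]
After op 2 (RCL M3): stack=[0,0] mem=[0,0,0,0]
After op 3 (push 15): stack=[0,0,15] mem=[0,0,0,0]
After op 4 (push 5): stack=[0,0,15,5] mem=[0,0,0,0]
After op 5 (STO M0): stack=[0,0,15] mem=[5,0,0,0]
After op 6 (+): stack=[0,15] mem=[5,0,0,0]
After op 7 (pop): stack=[0] mem=[5,0,0,0]
After op 8 (push 5): stack=[0,5] mem=[5,0,0,0]
After op 9 (/): stack=[0] mem=[5,0,0,0]
After op 10 (dup): stack=[0,0] mem=[5,0,0,0]
After op 11 (dup): stack=[0,0,0] mem=[5,0,0,0]
After op 12 (pop): stack=[0,0] mem=[5,0,0,0]
After op 13 (swap): stack=[0,0] mem=[5,0,0,0]
After op 14 (dup): stack=[0,0,0] mem=[5,0,0,0]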